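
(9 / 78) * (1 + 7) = 12 / 13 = 0.92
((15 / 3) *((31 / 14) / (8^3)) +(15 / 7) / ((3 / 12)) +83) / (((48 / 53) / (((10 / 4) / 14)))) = 173982835 / 9633792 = 18.06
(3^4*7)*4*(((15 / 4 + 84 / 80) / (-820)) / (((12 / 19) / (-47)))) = 1012662 / 1025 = 987.96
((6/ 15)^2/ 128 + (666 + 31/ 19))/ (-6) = -3382673/ 30400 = -111.27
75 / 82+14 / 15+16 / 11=44683 / 13530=3.30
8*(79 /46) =316 /23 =13.74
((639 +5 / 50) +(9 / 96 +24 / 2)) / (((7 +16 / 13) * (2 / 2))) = 79.12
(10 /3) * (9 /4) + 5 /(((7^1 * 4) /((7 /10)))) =61 /8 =7.62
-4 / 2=-2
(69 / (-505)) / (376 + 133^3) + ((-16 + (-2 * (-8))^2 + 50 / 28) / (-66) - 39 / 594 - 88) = -302145375838513 / 3293888778180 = -91.73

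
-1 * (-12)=12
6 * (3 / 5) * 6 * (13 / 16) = 351 / 20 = 17.55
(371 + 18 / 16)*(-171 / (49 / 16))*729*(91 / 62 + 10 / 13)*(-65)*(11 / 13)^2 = 31139398722465 / 19747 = 1576917948.17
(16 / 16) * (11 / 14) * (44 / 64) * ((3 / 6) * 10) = 605 / 224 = 2.70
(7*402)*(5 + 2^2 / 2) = 19698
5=5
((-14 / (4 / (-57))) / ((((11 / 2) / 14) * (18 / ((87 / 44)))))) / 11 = 26999 / 5324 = 5.07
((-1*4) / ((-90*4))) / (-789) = -1 / 71010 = -0.00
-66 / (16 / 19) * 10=-3135 / 4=-783.75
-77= -77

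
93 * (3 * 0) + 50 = 50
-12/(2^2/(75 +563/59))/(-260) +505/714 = 4607749/2738190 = 1.68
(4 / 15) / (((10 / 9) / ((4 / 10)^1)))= 12 / 125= 0.10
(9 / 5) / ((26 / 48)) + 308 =20236 / 65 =311.32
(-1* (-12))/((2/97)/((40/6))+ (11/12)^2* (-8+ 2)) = -139680/58649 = -2.38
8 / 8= 1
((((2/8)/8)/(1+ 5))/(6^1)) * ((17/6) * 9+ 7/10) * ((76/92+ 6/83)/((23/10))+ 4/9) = 21613559/1138069440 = 0.02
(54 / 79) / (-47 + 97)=27 / 1975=0.01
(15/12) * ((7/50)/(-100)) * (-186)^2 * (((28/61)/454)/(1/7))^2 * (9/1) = -1308273687/47934852250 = -0.03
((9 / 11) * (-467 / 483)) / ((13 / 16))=-22416 / 23023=-0.97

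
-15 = -15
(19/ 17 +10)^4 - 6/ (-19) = 24244308105/ 1586899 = 15277.79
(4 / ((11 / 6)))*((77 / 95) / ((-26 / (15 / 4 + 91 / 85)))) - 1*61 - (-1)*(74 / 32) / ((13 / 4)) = -25452801 / 419900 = -60.62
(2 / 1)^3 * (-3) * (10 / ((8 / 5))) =-150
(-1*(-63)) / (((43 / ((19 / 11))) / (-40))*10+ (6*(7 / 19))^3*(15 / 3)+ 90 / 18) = 576156 / 482729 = 1.19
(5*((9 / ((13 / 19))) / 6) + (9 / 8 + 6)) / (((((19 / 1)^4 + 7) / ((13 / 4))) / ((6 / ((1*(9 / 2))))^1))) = 0.00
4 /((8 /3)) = 3 /2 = 1.50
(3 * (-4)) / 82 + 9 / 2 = 4.35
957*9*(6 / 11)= 4698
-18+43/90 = -1577/90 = -17.52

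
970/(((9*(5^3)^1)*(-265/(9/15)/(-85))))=0.17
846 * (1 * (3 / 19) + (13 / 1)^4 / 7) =459107280 / 133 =3451934.44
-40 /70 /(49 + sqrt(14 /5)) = -20 /1713 + 4*sqrt(70) /83937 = -0.01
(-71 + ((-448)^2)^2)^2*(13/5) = 4218882775890923002265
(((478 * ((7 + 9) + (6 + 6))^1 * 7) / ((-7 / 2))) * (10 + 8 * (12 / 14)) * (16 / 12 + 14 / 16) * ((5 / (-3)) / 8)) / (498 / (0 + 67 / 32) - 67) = 250363255 / 206046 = 1215.08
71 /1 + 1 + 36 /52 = 945 /13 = 72.69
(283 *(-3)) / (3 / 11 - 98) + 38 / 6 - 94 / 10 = 18127 / 3225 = 5.62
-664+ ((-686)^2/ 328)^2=13836822465/ 6724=2057826.07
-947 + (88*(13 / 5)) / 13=-4647 / 5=-929.40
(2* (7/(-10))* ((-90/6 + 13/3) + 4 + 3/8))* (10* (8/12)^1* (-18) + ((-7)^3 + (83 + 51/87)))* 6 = -11630171/580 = -20052.02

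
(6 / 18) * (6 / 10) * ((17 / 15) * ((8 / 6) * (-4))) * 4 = -1088 / 225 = -4.84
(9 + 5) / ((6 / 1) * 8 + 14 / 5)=35 / 127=0.28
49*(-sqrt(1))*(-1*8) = 392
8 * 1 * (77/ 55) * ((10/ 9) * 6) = 224/ 3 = 74.67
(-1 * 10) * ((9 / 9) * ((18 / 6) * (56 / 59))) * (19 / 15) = -2128 / 59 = -36.07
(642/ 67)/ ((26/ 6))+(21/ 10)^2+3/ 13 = 596811/ 87100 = 6.85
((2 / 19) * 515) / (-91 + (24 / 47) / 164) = -1984810 / 3331669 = -0.60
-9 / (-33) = 3 / 11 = 0.27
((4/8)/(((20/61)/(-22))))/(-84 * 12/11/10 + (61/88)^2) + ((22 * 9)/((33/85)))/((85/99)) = 201008390/336211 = 597.86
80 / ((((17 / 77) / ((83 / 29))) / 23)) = 11759440 / 493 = 23852.82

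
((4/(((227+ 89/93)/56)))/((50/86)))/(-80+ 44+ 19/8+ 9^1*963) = 447888/2287844375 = 0.00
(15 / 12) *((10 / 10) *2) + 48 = 101 / 2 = 50.50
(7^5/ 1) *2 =33614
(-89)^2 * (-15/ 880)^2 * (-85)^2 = 16627.81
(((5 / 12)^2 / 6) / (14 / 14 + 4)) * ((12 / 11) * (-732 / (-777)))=305 / 51282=0.01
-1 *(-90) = 90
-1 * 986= -986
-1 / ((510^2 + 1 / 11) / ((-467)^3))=1120323193 / 2861101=391.57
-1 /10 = -0.10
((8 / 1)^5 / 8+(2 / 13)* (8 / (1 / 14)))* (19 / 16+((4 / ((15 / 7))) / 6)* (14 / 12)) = 3730786 / 585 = 6377.41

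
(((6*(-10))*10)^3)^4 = 2176782336000000000000000000000000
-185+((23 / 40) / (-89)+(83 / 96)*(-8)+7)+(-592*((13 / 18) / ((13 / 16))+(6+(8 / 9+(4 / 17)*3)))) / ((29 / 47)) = -131492359061 / 15795720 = -8324.56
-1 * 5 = -5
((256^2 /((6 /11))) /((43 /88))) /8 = 3964928 /129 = 30735.88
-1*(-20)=20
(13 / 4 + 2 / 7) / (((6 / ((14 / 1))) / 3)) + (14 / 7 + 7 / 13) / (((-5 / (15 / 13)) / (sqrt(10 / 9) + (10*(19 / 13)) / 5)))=202455 / 8788 - 33*sqrt(10) / 169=22.42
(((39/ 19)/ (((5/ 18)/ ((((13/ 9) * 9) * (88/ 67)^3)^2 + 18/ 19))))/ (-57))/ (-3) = 116440722336312348/ 3102270216485855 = 37.53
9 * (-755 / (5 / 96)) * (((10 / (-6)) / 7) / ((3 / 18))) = 1304640 / 7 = 186377.14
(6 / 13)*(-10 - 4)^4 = 17730.46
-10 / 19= -0.53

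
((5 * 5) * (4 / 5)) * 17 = 340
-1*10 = -10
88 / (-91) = -88 / 91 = -0.97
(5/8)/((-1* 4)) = -5/32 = -0.16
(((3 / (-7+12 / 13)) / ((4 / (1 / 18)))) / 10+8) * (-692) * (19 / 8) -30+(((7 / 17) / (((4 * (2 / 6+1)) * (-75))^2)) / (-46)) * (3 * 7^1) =-390739616712839 / 29653440000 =-13176.87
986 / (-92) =-493 / 46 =-10.72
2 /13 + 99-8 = 1185 /13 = 91.15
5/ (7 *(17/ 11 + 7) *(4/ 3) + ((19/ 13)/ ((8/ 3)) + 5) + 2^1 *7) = 17160/ 340817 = 0.05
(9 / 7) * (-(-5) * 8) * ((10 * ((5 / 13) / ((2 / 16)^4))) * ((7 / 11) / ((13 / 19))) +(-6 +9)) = 9807831720 / 13013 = 753694.90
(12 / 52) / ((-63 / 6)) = -2 / 91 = -0.02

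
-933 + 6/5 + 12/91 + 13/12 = -5080993/5460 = -930.58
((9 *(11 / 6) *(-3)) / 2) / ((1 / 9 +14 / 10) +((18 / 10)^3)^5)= -27191162109375 / 7413740911657364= -0.00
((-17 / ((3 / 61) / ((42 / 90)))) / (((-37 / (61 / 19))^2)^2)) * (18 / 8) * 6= -301520879457 / 2442425356810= -0.12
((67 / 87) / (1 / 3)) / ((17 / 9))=1.22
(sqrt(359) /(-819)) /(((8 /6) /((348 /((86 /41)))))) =-2.88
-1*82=-82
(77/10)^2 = 5929/100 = 59.29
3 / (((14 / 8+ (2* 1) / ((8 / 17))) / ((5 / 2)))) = 5 / 4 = 1.25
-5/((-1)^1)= 5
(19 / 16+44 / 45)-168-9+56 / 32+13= -115261 / 720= -160.08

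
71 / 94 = 0.76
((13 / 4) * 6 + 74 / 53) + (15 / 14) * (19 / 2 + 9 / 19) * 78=6022745 / 7049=854.41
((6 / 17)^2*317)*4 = 45648 / 289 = 157.95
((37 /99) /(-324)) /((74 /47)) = -47 /64152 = -0.00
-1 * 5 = -5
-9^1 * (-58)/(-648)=-29/36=-0.81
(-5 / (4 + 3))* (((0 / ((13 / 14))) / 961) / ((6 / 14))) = 0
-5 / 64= -0.08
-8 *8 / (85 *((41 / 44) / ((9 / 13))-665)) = 25344 / 22338595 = 0.00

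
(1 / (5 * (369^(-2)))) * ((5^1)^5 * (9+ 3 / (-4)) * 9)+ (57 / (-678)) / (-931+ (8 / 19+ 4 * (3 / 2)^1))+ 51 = 50172442887459581 / 7940284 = 6318721457.25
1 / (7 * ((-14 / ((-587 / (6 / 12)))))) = 587 / 49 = 11.98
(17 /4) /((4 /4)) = 17 /4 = 4.25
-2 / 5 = -0.40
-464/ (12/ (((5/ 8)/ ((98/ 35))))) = -725/ 84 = -8.63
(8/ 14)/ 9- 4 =-248/ 63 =-3.94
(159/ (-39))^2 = 2809/ 169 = 16.62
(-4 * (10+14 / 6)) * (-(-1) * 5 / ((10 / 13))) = -962 / 3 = -320.67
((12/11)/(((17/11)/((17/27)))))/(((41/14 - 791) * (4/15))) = -70/33099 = -0.00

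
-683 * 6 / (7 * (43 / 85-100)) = 116110 / 19733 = 5.88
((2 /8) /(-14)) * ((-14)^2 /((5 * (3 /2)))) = -7 /15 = -0.47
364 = 364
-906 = -906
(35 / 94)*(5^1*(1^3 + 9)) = 18.62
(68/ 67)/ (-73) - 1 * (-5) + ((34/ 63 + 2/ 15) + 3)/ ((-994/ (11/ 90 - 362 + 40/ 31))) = 26996980878893/ 4272664617900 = 6.32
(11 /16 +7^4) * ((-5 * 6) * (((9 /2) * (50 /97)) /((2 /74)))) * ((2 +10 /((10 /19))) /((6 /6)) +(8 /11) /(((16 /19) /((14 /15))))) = -575508690225 /4268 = -134842710.92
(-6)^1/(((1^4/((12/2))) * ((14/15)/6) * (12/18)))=-2430/7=-347.14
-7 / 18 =-0.39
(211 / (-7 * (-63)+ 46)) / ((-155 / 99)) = -20889 / 75485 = -0.28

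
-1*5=-5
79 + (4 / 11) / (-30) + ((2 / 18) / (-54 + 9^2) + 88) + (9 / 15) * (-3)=2207791 / 13365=165.19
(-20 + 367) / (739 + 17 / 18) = 6246 / 13319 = 0.47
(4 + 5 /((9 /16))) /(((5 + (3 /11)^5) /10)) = 93409580 /3624741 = 25.77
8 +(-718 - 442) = -1152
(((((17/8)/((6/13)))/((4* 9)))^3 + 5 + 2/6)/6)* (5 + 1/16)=27529622405/6115295232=4.50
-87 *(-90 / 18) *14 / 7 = 870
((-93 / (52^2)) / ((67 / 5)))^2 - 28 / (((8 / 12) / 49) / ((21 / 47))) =-1418494453510257 / 1542626678528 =-919.53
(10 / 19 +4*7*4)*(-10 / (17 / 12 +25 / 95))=-256560 / 383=-669.87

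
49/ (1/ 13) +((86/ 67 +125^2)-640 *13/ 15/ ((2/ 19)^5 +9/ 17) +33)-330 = 66825990036701/ 4479372435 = 14918.61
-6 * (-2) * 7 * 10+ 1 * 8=848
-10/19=-0.53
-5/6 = -0.83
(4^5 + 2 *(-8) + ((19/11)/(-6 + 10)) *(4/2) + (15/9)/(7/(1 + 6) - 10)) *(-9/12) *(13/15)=-1557803/2376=-655.64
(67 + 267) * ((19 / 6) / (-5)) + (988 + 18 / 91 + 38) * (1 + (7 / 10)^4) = 362084869 / 341250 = 1061.05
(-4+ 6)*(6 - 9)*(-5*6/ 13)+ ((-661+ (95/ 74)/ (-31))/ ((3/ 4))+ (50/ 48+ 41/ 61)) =-6300260671/ 7276568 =-865.83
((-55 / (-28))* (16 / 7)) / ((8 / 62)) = 1705 / 49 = 34.80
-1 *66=-66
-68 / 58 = -34 / 29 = -1.17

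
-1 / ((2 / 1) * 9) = -1 / 18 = -0.06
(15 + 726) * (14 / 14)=741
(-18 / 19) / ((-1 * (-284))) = -0.00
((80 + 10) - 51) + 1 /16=625 /16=39.06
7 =7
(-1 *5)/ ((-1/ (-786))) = -3930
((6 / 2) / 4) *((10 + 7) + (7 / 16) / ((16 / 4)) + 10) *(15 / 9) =8675 / 256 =33.89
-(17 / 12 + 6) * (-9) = 267 / 4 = 66.75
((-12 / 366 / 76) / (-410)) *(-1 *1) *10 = -1 / 95038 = -0.00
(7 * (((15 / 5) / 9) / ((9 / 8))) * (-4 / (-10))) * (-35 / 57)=-784 / 1539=-0.51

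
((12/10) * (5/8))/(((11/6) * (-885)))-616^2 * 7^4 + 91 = -5912868734853/6490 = -911073765.00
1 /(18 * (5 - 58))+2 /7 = 1901 /6678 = 0.28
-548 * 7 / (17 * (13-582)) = 3836 / 9673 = 0.40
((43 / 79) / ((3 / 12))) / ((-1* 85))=-172 / 6715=-0.03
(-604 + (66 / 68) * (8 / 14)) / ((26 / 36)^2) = -23266440 / 20111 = -1156.90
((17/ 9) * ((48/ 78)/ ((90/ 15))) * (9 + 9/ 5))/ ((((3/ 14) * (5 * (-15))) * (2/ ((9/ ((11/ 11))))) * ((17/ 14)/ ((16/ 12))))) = -3136/ 4875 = -0.64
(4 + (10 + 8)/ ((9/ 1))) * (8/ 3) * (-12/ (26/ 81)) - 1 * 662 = -16382/ 13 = -1260.15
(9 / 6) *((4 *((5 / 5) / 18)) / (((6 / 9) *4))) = 1 / 8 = 0.12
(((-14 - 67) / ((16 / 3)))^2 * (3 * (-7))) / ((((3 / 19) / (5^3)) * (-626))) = 981689625 / 160256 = 6125.76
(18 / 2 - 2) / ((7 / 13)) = 13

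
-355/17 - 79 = -1698/17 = -99.88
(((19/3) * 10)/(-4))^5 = -7737809375/7776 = -995088.65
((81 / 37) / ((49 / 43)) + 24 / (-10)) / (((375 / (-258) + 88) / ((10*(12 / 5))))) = -995536 / 7496755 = -0.13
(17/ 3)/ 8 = 0.71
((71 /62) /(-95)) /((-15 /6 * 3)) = 71 /44175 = 0.00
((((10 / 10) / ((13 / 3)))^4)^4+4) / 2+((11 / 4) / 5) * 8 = 42586662987938743429 / 6654166091831798410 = 6.40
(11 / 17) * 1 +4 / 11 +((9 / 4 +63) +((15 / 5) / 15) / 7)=1735453 / 26180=66.29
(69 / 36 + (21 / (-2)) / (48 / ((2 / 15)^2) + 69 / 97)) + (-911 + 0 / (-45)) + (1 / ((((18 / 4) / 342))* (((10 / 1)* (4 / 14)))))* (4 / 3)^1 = -4577230061 / 5239380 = -873.62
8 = 8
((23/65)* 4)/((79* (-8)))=-23/10270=-0.00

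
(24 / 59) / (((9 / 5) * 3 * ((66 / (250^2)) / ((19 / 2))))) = 11875000 / 17523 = 677.68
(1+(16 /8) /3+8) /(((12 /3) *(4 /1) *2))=29 /96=0.30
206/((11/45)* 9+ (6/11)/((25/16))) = 56650/701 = 80.81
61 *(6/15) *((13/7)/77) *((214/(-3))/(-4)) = 84851/8085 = 10.49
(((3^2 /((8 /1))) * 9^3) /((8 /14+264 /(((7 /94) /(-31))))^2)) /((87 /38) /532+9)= 270800901 /35909266368555728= 0.00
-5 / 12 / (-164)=5 / 1968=0.00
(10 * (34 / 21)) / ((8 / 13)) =26.31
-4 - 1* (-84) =80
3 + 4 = 7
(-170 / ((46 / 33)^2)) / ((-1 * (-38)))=-92565 / 40204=-2.30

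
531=531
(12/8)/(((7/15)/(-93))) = -4185/14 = -298.93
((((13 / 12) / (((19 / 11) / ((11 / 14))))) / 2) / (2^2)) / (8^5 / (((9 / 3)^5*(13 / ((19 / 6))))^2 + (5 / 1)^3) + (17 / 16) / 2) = 7339970209 / 67225002342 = 0.11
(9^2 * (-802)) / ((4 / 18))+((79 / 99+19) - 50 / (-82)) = -1186480576 / 4059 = -292308.59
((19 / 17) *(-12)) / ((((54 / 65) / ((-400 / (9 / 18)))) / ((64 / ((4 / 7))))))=1446483.66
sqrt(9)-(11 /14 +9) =-95 /14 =-6.79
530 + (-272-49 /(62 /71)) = 201.89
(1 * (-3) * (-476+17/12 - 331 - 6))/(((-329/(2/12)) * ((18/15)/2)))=-48695/23688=-2.06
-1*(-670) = 670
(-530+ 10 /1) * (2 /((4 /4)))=-1040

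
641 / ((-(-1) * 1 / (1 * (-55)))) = -35255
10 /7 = 1.43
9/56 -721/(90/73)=-1473319/2520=-584.65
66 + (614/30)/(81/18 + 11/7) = 88448/1275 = 69.37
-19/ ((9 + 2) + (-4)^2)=-19/ 27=-0.70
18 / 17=1.06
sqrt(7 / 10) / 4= sqrt(70) / 40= 0.21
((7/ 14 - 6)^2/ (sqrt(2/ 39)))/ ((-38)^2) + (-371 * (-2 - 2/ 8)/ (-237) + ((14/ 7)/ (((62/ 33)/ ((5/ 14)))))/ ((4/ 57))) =121 * sqrt(78)/ 11552 + 259953/ 137144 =1.99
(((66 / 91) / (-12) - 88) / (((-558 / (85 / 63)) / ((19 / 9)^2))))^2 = 251671096581025 / 279472398935184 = 0.90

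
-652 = -652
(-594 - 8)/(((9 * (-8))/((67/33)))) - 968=-951.02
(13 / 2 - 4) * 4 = 10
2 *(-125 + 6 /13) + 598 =4536 /13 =348.92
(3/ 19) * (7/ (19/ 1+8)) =7/ 171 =0.04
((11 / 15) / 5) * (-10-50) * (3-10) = 308 / 5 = 61.60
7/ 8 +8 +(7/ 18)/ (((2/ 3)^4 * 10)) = 2903/ 320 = 9.07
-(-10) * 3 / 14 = 15 / 7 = 2.14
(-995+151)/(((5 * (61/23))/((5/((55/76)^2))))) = -112123712/184525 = -607.63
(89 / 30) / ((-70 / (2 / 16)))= -89 / 16800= -0.01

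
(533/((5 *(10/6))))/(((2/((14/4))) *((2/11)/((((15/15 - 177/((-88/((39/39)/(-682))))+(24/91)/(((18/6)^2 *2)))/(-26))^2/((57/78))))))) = 11265465691257161/8832039446630400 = 1.28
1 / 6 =0.17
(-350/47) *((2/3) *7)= -4900/141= -34.75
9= 9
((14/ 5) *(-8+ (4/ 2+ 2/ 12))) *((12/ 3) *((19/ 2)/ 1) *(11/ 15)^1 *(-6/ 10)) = 20482/ 75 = 273.09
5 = 5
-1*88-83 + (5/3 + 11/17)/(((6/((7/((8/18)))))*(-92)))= -1070189/6256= -171.07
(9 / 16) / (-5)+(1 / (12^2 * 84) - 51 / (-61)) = 2669741 / 3689280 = 0.72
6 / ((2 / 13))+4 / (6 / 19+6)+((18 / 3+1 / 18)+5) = 50.69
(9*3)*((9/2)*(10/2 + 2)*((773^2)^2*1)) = 607326580835541/2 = 303663290417770.50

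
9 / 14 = 0.64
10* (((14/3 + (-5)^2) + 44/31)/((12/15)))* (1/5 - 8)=-187915/62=-3030.89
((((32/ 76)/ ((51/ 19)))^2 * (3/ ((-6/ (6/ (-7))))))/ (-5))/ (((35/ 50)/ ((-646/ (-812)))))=-1216/ 507297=-0.00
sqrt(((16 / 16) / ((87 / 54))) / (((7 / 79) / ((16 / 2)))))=7.49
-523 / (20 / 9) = -4707 / 20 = -235.35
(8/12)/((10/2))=2/15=0.13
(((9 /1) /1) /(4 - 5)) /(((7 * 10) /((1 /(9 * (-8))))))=1 /560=0.00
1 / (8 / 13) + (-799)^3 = -4080659179 / 8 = -510082397.38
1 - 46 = -45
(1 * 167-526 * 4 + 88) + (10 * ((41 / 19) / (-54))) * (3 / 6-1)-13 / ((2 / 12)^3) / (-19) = -1745237 / 1026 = -1701.01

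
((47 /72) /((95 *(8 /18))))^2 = 2209 /9241600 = 0.00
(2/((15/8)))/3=16/45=0.36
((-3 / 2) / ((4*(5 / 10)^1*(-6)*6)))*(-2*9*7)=-21 / 8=-2.62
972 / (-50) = -486 / 25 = -19.44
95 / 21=4.52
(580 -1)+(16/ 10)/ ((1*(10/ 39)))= 14631/ 25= 585.24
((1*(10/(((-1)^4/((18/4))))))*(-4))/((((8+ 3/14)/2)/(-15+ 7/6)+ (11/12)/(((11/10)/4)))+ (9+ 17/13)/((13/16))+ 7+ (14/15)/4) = -265110300/33810629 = -7.84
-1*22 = -22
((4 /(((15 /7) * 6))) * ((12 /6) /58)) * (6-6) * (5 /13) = 0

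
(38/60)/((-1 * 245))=-19/7350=-0.00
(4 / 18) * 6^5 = 1728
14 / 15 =0.93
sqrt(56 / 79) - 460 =-460+2 * sqrt(1106) / 79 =-459.16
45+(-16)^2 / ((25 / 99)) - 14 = 26119 / 25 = 1044.76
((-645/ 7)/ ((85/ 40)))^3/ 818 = -68694048000/ 689230031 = -99.67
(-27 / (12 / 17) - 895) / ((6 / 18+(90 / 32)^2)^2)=-550453248 / 40081561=-13.73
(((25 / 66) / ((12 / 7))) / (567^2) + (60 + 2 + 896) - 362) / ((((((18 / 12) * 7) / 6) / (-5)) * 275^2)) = -0.02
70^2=4900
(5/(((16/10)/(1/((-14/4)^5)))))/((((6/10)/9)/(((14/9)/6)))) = -500/21609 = -0.02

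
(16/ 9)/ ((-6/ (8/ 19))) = -64/ 513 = -0.12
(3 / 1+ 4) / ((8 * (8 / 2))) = 7 / 32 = 0.22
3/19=0.16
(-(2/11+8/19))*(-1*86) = 10836/209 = 51.85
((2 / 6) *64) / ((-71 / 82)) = -5248 / 213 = -24.64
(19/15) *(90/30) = 19/5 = 3.80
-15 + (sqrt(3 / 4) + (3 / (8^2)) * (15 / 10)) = -14.06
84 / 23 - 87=-83.35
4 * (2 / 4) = 2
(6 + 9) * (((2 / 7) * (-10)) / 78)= -50 / 91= -0.55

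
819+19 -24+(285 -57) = 1042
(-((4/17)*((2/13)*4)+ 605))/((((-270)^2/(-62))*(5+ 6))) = 1381949/29536650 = 0.05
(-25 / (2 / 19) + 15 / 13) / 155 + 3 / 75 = -29919 / 20150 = -1.48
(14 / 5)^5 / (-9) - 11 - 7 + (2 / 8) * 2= -2060023 / 56250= -36.62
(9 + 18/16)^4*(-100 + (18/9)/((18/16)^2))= -1059161913/1024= -1034337.81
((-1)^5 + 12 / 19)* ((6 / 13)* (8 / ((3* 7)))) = -16 / 247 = -0.06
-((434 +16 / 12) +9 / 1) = -1333 / 3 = -444.33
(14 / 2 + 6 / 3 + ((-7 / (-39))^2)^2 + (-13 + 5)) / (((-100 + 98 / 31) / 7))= -251268857 / 3472474941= -0.07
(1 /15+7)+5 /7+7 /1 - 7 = 817 /105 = 7.78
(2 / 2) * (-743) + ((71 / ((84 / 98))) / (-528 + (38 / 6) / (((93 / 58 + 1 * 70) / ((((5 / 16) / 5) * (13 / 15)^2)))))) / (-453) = -1328470016172533 / 1787982012631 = -743.00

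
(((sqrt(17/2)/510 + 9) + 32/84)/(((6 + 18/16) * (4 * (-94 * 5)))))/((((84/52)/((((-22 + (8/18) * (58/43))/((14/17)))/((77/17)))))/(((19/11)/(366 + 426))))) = 915161 * sqrt(34)/1614274026472800 + 3064874189/564995909265480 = 0.00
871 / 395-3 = -314 / 395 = -0.79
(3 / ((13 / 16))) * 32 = 118.15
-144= -144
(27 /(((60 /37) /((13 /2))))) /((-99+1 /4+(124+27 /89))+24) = 29637 /13570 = 2.18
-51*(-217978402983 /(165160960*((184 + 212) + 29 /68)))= 188987275386261 /1113060999680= 169.79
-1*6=-6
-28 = -28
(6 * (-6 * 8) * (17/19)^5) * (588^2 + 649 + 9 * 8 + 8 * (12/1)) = -141715313791776/2476099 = -57233298.75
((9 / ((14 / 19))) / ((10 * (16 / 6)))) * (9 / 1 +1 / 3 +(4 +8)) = 342 / 35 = 9.77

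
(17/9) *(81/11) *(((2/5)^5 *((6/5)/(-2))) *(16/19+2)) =-0.24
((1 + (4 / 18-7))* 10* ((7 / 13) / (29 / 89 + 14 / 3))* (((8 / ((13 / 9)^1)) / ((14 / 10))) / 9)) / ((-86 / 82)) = 5838400 / 2235441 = 2.61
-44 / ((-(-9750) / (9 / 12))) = -11 / 3250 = -0.00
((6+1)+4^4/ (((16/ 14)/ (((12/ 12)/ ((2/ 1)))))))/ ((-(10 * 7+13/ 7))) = -833/ 503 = -1.66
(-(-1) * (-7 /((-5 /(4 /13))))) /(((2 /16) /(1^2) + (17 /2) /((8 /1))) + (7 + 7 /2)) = 448 /12155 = 0.04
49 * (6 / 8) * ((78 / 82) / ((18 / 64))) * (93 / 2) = 5779.61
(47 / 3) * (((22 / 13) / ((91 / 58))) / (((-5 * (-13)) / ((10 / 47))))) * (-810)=-689040 / 15379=-44.80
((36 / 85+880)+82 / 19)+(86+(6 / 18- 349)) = 3013942 / 4845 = 622.07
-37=-37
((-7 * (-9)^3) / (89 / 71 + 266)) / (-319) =-120771 / 2017675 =-0.06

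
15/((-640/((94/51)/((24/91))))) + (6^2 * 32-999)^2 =611251531/26112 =23408.84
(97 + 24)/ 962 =121/ 962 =0.13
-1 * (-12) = 12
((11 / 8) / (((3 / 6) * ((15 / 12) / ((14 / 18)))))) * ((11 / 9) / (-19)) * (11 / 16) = -9317 / 123120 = -0.08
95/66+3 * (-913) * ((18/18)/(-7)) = 181439/462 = 392.73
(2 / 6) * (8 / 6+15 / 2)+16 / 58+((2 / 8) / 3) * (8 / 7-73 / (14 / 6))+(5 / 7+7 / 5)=103141 / 36540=2.82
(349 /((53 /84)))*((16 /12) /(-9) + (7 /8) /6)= -2443 /1908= -1.28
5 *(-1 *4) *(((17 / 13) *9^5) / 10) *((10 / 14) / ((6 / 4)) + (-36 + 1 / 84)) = 998144613 / 182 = 5484311.06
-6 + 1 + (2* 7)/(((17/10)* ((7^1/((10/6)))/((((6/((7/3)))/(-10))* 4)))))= -835/119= -7.02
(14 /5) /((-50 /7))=-0.39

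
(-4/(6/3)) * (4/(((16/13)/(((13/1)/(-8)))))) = 169/16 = 10.56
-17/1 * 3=-51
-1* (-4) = 4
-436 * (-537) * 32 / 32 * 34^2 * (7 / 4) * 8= 3789192288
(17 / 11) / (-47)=-17 / 517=-0.03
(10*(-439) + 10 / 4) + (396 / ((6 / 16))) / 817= -7167063 / 1634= -4386.21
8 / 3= 2.67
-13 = -13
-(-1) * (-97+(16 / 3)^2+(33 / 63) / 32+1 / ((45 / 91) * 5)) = -3433991 / 50400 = -68.13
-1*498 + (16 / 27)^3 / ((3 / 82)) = -492.31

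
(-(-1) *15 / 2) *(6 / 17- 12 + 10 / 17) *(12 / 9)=-110.59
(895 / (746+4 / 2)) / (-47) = -895 / 35156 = -0.03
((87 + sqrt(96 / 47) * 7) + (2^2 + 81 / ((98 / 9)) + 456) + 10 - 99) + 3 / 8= 28 * sqrt(282) / 47 + 182599 / 392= 475.82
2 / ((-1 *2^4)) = -1 / 8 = -0.12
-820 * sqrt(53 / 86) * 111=-45510 * sqrt(4558) / 43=-71453.83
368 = 368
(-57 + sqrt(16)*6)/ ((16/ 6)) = -99/ 8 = -12.38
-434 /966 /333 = -31 /22977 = -0.00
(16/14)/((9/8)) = 64/63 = 1.02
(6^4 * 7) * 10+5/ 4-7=362857/ 4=90714.25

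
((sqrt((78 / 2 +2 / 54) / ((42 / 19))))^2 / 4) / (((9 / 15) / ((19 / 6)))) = 951235 / 40824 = 23.30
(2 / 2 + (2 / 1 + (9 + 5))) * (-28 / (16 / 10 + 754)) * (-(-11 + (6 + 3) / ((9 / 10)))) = -1190 / 1889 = -0.63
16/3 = 5.33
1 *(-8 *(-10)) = 80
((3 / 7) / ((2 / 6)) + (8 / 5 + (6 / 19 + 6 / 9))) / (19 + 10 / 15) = 7717 / 39235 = 0.20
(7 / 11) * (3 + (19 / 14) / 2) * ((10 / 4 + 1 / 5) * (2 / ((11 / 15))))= 8343 / 484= 17.24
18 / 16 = 9 / 8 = 1.12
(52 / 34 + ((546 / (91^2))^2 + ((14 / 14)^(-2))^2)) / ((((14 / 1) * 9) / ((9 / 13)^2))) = 3210255 / 333078382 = 0.01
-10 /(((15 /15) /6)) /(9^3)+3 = 709 /243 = 2.92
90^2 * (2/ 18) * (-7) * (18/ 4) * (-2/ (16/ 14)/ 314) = 158.00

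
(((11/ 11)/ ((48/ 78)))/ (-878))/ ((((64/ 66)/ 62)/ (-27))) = 359073/ 112384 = 3.20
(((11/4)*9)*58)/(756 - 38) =2.00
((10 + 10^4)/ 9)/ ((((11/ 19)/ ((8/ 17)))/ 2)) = 276640/ 153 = 1808.10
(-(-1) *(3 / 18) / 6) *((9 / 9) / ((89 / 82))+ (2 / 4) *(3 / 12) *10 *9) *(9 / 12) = 4333 / 17088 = 0.25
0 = 0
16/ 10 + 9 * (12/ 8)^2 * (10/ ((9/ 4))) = 458/ 5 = 91.60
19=19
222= 222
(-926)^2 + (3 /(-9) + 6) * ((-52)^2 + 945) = 2634461 /3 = 878153.67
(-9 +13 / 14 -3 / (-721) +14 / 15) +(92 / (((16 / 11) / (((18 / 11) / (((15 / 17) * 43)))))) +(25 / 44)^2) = -3676212811 / 900327120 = -4.08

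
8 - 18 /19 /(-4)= 313 /38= 8.24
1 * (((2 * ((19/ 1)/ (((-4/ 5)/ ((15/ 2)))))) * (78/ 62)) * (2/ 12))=-18525/ 248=-74.70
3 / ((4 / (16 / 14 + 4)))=27 / 7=3.86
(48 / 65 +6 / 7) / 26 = 363 / 5915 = 0.06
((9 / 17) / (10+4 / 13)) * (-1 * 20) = -1170 / 1139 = -1.03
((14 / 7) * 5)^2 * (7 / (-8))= -175 / 2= -87.50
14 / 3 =4.67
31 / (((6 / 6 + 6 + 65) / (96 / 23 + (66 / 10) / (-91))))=147839 / 83720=1.77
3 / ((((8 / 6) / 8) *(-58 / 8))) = -72 / 29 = -2.48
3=3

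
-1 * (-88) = 88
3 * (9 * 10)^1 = 270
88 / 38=44 / 19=2.32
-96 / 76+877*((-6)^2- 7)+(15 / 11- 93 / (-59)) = 313634999 / 12331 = 25434.68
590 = 590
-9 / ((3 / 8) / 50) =-1200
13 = 13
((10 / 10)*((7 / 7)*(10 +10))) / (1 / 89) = 1780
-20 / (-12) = 5 / 3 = 1.67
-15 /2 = -7.50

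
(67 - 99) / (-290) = 16 / 145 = 0.11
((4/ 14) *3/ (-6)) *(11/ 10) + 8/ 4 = 129/ 70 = 1.84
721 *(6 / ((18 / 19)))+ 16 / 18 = 41105 / 9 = 4567.22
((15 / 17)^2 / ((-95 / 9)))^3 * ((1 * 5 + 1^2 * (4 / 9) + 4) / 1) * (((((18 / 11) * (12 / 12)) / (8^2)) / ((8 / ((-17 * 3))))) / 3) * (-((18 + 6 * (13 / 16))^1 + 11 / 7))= -454714205625 / 90339392518144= -0.01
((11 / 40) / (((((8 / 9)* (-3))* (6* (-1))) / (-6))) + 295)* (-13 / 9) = -425.96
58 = 58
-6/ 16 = -3/ 8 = -0.38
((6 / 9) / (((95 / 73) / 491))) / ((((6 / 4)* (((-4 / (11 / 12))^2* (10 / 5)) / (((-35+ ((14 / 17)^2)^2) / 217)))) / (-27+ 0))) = 1787352665351 / 94452228480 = 18.92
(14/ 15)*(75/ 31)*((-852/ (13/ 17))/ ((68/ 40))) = -596400/ 403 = -1479.90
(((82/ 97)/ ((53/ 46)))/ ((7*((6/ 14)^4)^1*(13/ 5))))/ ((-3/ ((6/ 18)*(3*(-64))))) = 414014720/ 16240419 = 25.49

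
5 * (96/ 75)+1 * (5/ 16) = 537/ 80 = 6.71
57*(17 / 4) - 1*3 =957 / 4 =239.25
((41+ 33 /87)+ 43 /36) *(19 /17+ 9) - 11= 1862414 /4437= 419.75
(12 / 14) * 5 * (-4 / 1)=-120 / 7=-17.14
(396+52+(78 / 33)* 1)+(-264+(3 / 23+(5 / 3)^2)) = 430972 / 2277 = 189.27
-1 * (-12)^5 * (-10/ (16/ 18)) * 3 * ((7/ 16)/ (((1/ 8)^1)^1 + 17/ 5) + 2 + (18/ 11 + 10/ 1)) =-59745340800/ 517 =-115561587.62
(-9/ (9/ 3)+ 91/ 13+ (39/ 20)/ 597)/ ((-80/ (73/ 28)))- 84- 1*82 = -1481086309/ 8915200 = -166.13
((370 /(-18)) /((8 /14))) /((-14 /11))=2035 /72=28.26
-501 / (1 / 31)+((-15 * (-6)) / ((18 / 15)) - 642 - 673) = -16771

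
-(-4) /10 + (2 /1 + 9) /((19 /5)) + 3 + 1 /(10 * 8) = 9587 /1520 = 6.31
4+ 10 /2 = 9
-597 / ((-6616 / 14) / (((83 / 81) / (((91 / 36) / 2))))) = 33034 / 32253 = 1.02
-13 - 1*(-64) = 51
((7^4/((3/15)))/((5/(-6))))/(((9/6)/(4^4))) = -2458624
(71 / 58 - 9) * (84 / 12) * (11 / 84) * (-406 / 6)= 34727 / 72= 482.32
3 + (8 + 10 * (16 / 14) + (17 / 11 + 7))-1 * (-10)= 3155 / 77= 40.97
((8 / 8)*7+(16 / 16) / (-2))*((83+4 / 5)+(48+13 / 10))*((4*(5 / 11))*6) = 9438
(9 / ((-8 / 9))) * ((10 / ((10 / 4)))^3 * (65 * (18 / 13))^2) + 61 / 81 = -425152739 / 81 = -5248799.25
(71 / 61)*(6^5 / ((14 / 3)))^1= 828144 / 427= 1939.45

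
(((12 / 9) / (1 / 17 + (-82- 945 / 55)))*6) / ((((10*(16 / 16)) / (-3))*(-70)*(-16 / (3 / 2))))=1683 / 51900800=0.00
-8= -8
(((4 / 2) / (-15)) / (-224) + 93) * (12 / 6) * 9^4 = 341699067 / 280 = 1220353.81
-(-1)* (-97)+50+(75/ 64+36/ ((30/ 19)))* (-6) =-30533/ 160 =-190.83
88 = 88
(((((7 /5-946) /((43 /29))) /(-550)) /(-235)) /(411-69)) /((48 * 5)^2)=-136967 /547416144000000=-0.00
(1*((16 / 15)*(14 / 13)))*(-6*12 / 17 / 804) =-448 / 74035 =-0.01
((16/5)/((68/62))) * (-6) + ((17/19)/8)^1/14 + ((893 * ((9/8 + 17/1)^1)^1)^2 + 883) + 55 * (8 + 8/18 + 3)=1705903564431181/6511680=261975951.59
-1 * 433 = -433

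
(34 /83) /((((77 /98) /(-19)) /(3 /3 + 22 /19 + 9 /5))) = -178976 /4565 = -39.21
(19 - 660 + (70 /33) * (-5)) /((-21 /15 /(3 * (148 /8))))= 3978055 /154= 25831.53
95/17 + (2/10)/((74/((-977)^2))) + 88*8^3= 299664383/6290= 47641.40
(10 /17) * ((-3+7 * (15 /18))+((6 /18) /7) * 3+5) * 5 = 8375 /357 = 23.46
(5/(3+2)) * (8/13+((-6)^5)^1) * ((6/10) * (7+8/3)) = -586264/13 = -45097.23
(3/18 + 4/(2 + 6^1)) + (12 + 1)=41/3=13.67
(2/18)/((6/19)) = 19/54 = 0.35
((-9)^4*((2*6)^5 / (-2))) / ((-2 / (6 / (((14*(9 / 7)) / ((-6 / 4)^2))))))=306110016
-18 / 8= -9 / 4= -2.25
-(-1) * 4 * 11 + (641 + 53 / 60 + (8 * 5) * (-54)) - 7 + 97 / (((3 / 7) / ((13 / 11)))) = -266999 / 220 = -1213.63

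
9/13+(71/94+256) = 314601/1222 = 257.45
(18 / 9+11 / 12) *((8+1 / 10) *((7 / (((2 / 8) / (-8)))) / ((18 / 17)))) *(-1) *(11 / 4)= 27489 / 2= 13744.50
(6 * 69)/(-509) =-414/509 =-0.81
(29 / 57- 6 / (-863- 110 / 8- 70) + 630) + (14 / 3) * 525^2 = 1286880.52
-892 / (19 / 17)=-15164 / 19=-798.11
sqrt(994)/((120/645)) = 169.46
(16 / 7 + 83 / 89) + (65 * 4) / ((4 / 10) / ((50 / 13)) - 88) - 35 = -237790100 / 6844901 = -34.74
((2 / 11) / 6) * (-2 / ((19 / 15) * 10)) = -1 / 209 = -0.00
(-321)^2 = 103041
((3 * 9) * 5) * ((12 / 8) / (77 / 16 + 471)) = 3240 / 7613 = 0.43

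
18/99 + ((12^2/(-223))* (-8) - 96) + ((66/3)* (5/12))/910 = -242801057/2678676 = -90.64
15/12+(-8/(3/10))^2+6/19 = 487471/684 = 712.68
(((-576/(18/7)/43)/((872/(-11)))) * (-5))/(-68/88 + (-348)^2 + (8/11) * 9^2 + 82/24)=-203280/74963189011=-0.00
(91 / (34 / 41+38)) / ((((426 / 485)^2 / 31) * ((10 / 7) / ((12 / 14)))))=5441271745 / 96303264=56.50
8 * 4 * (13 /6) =208 /3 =69.33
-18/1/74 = -9/37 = -0.24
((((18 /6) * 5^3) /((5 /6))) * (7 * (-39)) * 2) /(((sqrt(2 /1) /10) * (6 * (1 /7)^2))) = -10032750 * sqrt(2) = -14188451.12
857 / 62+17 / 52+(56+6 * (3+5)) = 190457 / 1612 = 118.15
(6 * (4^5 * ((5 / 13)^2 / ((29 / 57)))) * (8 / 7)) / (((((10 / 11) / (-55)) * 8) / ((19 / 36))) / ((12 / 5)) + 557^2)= 161025638400 / 24469886672777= 0.01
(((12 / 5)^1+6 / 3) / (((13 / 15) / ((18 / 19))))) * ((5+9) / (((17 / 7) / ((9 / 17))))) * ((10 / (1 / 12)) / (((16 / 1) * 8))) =1964655 / 142766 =13.76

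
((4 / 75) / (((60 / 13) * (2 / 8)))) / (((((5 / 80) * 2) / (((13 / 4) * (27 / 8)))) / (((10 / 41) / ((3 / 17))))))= 5.61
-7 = -7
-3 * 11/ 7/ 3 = -11/ 7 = -1.57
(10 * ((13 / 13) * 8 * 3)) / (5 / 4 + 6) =960 / 29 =33.10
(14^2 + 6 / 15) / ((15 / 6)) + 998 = 26914 / 25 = 1076.56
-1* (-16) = 16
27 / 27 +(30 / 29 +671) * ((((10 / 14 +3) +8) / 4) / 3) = 800267 / 1218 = 657.03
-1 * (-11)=11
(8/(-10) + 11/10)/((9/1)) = 0.03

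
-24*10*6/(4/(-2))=720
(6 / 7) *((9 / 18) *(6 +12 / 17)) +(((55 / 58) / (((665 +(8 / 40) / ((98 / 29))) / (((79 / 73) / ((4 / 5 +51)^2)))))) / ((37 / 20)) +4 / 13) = 171998261398455138 / 54059586425676013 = 3.18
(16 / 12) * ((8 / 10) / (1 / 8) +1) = 9.87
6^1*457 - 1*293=2449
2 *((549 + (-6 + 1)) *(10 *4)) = 43520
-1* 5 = -5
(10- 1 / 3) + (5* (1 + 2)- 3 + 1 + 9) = 95 / 3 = 31.67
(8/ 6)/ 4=0.33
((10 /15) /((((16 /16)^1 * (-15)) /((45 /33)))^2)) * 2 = 4 /363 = 0.01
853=853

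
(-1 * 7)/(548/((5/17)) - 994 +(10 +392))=-5/908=-0.01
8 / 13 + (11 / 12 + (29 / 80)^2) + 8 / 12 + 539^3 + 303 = 39085144632799 / 249600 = 156591124.33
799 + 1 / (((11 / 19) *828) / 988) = 1824016 / 2277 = 801.06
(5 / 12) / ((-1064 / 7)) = -5 / 1824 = -0.00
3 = 3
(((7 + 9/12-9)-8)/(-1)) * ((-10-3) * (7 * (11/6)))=-37037/24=-1543.21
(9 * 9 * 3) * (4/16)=243/4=60.75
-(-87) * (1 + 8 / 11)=150.27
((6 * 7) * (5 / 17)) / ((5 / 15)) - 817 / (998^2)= 37.06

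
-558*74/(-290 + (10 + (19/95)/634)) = 130895640/887599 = 147.47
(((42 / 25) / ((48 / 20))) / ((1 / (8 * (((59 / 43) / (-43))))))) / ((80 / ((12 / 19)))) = -1239 / 878275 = -0.00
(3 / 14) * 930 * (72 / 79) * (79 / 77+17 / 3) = 51760080 / 42581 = 1215.57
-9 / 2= -4.50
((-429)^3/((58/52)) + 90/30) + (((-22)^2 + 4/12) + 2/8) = -24633350089/348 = -70785488.76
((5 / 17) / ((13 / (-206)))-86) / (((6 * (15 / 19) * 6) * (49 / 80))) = -1522736 / 292383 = -5.21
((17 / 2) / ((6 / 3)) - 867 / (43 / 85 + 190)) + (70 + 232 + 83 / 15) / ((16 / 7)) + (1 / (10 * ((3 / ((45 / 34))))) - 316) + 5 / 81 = -324029923343 / 1783820880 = -181.65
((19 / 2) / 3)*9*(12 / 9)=38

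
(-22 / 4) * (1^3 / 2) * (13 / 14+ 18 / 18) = -297 / 56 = -5.30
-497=-497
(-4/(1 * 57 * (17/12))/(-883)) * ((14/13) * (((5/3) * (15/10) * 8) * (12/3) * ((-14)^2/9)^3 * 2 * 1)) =269858570240/2702925693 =99.84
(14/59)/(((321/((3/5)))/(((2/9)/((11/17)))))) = 476/3124935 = 0.00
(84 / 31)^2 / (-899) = -7056 / 863939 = -0.01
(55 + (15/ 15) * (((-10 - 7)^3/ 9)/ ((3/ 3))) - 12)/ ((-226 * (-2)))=-1.11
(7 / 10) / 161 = 1 / 230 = 0.00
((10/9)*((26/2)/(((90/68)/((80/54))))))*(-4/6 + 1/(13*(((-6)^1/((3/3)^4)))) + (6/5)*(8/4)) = 182512/6561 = 27.82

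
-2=-2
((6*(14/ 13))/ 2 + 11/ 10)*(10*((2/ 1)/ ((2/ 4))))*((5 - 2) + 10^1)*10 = 22520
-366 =-366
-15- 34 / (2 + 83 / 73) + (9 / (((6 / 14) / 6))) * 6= 167207 / 229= 730.16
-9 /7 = -1.29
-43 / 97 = -0.44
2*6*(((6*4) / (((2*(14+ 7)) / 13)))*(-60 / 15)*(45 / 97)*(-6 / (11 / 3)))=2021760 / 7469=270.69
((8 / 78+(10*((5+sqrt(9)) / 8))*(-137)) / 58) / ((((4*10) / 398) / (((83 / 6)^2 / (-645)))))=36621145543 / 525236400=69.72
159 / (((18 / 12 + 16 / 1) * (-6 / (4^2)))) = -848 / 35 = -24.23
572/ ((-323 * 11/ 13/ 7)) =-4732/ 323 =-14.65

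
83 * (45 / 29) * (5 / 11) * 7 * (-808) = -105625800 / 319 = -331115.36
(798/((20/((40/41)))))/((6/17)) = 4522/41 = 110.29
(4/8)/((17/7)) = 7/34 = 0.21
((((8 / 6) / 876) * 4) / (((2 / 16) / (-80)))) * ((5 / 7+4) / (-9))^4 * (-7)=37480960 / 18253431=2.05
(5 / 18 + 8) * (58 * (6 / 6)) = 4321 / 9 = 480.11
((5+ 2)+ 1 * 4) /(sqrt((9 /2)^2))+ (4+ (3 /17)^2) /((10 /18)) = 25231 /2601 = 9.70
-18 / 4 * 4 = -18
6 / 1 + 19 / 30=199 / 30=6.63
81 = 81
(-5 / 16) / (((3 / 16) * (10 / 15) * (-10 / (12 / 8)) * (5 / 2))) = 3 / 20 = 0.15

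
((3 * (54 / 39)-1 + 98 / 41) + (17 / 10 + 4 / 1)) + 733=744.24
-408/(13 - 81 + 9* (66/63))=1428/205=6.97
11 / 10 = 1.10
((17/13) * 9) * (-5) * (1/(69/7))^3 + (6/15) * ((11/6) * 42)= 72929227/2372565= 30.74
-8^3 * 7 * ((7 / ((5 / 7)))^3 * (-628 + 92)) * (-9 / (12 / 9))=-1525544229888 / 125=-12204353839.10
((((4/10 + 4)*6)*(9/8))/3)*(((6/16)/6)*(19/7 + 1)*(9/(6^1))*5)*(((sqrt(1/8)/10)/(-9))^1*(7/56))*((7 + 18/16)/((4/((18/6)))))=-16731*sqrt(2)/458752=-0.05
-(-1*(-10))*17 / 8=-85 / 4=-21.25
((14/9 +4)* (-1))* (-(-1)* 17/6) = -425/27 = -15.74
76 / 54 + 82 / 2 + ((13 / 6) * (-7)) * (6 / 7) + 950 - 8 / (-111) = 979.48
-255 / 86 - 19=-1889 / 86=-21.97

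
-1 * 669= -669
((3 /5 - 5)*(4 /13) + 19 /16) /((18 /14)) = -1211 /9360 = -0.13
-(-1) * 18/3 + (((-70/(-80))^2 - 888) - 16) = -57423/64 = -897.23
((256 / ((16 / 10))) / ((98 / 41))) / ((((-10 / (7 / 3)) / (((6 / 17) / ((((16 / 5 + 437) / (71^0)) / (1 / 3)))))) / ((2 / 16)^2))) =-0.00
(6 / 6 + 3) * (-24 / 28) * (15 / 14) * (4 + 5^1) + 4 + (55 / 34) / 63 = -435359 / 14994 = -29.04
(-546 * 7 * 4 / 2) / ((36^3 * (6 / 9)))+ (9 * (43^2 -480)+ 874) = 13194.75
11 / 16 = 0.69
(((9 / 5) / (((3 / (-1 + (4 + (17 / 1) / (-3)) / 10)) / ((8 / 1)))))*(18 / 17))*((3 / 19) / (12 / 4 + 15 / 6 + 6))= -3024 / 37145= -0.08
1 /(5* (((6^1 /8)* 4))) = 1 /15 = 0.07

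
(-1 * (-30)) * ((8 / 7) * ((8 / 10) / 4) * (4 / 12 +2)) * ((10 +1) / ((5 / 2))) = 352 / 5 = 70.40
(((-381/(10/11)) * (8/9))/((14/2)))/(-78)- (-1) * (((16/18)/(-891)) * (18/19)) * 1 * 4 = 5226394/7702695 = 0.68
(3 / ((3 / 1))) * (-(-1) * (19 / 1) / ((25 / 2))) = 38 / 25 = 1.52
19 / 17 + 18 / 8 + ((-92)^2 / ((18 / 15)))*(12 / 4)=1439109 / 68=21163.37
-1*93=-93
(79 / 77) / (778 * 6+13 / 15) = 1185 / 5392541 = 0.00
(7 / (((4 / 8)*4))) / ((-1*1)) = -7 / 2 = -3.50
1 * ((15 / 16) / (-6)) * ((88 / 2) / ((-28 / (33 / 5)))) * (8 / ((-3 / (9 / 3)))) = -363 / 28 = -12.96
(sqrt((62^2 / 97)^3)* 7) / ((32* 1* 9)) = 208537* sqrt(97) / 338724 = 6.06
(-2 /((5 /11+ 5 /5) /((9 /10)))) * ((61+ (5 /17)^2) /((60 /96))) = -873873 /7225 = -120.95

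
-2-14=-16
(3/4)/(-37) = -3/148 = -0.02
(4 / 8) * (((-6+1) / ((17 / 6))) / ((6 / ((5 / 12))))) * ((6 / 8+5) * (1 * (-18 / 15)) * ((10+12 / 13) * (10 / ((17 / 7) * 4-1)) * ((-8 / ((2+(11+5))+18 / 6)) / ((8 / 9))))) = -122475 / 53924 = -2.27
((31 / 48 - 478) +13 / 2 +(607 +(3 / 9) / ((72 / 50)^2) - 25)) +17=62357 / 486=128.31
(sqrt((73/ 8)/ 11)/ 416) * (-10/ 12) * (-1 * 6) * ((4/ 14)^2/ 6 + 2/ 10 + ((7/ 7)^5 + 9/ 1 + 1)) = 317 * sqrt(1606)/ 103488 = 0.12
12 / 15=4 / 5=0.80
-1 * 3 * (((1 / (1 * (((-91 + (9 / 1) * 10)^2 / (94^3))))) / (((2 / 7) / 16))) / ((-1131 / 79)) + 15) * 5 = 18372433255 / 377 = 48733244.71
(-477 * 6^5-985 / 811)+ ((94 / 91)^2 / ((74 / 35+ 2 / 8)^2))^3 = -19095177646353276192872850240153 / 5148123190828408563924619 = -3709153.21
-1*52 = -52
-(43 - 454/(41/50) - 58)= 23315/41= 568.66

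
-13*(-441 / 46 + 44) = -20579 / 46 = -447.37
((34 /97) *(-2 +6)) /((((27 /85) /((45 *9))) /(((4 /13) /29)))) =693600 /36569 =18.97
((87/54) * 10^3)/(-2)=-7250/9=-805.56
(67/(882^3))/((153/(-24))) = -67/4374072171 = -0.00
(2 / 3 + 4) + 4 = 26 / 3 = 8.67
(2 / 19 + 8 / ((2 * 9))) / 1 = 0.55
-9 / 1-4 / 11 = -103 / 11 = -9.36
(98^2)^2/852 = 23059204/213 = 108259.17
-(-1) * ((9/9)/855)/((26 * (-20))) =-1/444600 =-0.00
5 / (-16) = -5 / 16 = -0.31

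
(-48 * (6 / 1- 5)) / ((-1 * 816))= 1 / 17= 0.06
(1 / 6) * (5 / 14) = 5 / 84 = 0.06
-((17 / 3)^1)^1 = -17 / 3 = -5.67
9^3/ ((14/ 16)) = 5832/ 7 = 833.14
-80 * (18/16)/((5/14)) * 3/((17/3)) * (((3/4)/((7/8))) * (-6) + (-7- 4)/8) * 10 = 8695.59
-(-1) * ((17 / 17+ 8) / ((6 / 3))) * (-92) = -414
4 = 4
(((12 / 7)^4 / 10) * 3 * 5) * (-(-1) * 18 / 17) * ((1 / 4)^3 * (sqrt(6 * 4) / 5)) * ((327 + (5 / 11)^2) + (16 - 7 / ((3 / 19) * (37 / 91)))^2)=26034225761304 * sqrt(6) / 33806476165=1886.34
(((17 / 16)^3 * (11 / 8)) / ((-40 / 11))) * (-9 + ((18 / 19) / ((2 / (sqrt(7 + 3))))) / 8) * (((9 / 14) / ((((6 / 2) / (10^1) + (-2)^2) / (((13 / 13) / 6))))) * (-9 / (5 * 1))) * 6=-433370817 / 394526720 + 433370817 * sqrt(10) / 59968061440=-1.08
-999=-999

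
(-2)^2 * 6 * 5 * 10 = 1200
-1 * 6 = -6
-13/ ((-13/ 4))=4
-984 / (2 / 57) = -28044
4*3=12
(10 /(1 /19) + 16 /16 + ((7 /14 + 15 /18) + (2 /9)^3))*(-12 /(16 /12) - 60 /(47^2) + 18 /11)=-8393929997 /5904657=-1421.58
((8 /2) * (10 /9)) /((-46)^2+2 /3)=4 /1905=0.00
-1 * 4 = -4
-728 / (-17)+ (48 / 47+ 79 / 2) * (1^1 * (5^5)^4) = 6175327301025459057 / 1598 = 3864410075735581.39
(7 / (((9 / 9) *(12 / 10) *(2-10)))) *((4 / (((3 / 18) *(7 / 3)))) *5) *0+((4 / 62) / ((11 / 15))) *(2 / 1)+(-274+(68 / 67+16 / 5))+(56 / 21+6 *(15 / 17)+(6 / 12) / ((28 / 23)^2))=-2387113417519 / 9135144480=-261.31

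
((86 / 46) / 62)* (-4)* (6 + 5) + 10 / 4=1673 / 1426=1.17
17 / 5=3.40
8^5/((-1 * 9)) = -32768/9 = -3640.89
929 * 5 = 4645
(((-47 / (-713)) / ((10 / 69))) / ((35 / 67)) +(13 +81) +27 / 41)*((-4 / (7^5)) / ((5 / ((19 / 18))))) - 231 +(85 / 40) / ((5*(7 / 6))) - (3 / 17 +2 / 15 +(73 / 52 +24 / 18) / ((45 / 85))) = -26335018030674694 / 111532090249125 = -236.12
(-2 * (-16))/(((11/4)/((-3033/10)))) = -194112/55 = -3529.31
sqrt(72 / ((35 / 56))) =10.73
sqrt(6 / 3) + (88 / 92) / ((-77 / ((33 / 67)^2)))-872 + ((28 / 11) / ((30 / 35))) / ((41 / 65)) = -848086400968 / 977852337 + sqrt(2) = -865.88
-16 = -16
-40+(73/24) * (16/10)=-527/15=-35.13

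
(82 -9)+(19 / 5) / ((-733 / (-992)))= 286393 / 3665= 78.14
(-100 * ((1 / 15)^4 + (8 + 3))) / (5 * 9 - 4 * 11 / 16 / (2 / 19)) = -17820032 / 305775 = -58.28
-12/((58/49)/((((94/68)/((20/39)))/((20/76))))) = -5119569/49300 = -103.85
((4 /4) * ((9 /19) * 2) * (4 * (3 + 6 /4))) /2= 162 /19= 8.53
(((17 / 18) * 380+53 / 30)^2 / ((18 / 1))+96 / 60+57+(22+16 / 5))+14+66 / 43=45926997403 / 6269400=7325.58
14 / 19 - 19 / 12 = -193 / 228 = -0.85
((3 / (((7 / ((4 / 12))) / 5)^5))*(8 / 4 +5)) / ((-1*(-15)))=0.00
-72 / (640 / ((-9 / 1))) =81 / 80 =1.01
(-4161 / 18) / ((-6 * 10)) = 3.85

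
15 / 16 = 0.94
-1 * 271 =-271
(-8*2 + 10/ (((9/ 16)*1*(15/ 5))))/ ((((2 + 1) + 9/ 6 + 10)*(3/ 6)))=-1088/ 783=-1.39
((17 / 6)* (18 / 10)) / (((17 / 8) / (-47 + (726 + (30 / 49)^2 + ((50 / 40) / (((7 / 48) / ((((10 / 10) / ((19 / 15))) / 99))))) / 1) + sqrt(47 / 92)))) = 6* sqrt(1081) / 115 + 4091408532 / 2509045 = 1632.38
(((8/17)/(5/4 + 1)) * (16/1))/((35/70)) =1024/153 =6.69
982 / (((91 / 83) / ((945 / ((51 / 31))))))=113700870 / 221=514483.57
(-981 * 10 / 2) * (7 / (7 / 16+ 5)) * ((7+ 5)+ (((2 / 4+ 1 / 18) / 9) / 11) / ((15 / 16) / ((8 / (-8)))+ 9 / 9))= -657522880 / 8613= -76340.75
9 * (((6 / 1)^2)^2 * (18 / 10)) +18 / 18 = 104981 / 5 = 20996.20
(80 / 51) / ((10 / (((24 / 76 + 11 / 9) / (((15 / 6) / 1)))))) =4208 / 43605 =0.10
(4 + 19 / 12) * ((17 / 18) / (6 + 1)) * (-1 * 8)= -1139 / 189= -6.03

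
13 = 13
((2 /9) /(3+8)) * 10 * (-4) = -80 /99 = -0.81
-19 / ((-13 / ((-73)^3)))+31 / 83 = -613479406 / 1079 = -568562.93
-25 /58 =-0.43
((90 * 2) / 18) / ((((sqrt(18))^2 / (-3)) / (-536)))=2680 / 3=893.33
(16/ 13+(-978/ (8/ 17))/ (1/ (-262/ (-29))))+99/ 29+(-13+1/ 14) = -1709362/ 91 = -18784.20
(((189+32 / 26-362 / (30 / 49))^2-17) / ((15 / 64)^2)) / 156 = 6261664132096 / 333669375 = 18766.07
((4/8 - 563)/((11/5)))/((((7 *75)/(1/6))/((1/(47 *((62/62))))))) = -0.00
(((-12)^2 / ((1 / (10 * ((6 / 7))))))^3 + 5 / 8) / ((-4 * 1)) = -5159780353715 / 10976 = -470096606.57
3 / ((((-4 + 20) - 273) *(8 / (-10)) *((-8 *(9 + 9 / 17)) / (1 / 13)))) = -85 / 5773248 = -0.00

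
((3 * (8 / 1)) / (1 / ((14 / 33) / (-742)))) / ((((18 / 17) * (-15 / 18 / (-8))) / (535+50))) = -72.78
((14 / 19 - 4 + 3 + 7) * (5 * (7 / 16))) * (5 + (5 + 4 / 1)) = 3920 / 19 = 206.32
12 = 12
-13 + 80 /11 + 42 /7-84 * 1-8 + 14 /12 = -5977 /66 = -90.56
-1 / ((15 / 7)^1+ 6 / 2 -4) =-7 / 8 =-0.88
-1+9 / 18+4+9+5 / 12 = 155 / 12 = 12.92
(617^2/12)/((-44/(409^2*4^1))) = -63682036609/132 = -482439671.28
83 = 83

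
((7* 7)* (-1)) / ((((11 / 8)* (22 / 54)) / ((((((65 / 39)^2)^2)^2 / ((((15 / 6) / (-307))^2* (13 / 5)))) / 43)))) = -11545502500000 / 16436277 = -702440.25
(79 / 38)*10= 20.79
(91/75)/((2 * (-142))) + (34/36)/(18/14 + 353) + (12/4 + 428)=431.00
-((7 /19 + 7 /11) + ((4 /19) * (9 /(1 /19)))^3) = -9751314 /209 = -46657.00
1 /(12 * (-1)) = -0.08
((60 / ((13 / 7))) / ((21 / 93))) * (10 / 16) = 2325 / 26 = 89.42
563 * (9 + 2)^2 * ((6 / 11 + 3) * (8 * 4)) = 7728864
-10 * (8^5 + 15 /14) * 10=-22938350 /7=-3276907.14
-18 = -18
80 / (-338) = -40 / 169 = -0.24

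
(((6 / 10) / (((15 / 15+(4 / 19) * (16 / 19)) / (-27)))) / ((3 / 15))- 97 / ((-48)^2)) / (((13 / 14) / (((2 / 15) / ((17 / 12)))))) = -471887423 / 67626000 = -6.98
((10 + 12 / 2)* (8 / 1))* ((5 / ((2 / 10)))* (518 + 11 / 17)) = 28214400 / 17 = 1659670.59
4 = 4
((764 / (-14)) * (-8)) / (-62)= -1528 / 217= -7.04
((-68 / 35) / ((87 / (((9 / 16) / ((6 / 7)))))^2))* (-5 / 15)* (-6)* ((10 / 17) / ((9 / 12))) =-7 / 40368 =-0.00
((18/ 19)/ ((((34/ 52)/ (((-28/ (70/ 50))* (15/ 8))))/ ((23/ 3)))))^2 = 18103702500/ 104329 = 173525.12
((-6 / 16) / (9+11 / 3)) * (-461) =4149 / 304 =13.65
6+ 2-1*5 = 3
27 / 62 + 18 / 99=421 / 682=0.62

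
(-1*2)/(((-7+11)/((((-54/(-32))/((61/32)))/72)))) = -3/488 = -0.01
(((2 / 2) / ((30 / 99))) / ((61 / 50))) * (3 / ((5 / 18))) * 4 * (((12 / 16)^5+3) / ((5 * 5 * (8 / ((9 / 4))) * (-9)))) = -590733 / 1249280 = -0.47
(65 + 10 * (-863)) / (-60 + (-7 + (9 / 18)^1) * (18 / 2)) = 5710 / 79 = 72.28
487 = 487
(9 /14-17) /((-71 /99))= 22671 /994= 22.81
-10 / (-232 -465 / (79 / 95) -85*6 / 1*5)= 790 / 263953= 0.00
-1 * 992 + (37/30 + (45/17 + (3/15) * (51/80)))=-20155039/20400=-987.99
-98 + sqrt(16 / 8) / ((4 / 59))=-98 + 59* sqrt(2) / 4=-77.14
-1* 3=-3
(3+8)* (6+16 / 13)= 1034 / 13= 79.54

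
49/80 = 0.61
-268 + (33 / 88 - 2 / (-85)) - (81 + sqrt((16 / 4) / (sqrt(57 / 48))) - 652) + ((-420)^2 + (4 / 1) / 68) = 120158351 / 680 - 4*19^(3 / 4) / 19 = 176701.54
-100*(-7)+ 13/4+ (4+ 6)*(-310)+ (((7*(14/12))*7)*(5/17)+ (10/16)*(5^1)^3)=-939139/408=-2301.81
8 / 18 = 4 / 9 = 0.44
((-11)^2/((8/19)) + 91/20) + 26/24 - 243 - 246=-23519/120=-195.99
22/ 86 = 11/ 43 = 0.26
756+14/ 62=23443/ 31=756.23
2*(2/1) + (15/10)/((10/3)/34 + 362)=147889/36934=4.00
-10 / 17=-0.59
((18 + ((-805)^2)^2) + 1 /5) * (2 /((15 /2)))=2799576004288 /25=111983040171.52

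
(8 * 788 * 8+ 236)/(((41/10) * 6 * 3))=253340/369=686.56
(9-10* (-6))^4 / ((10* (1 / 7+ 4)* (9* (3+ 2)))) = 17629983 / 1450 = 12158.61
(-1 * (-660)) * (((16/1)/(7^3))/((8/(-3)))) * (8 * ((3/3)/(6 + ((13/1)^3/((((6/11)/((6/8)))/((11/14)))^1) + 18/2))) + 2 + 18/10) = -4029143976/91758331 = -43.91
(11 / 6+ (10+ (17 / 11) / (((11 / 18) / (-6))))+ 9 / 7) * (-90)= 156615 / 847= 184.91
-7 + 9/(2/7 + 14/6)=-196/55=-3.56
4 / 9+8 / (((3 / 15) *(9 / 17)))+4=80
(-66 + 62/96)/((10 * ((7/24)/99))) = -310563/140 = -2218.31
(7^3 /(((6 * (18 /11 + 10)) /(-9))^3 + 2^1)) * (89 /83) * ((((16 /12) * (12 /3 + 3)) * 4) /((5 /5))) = -20478244248 /693271693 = -29.54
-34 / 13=-2.62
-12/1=-12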